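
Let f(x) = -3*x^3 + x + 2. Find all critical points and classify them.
f'(x) = 1 - 9*x^2

Solve f'(x) = 0:
  Factor: 1 - 9*x^2 = -(3*x - 1)*(3*x + 1) = 0.
  ⇒ x = -1/3, 1/3

f''(x) = -18*x
Second-derivative test at each critical point:
  f''(-1/3) = 6 > 0 → local minimum
  f''(1/3) = -6 < 0 → local maximum

Critical points: x = -1/3 (local minimum); x = 1/3 (local maximum)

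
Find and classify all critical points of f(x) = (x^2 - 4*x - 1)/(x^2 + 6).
f'(x) = 2*(2*x^2 + 7*x - 12)/(x^4 + 12*x^2 + 36)

Solve f'(x) = 0:
  f'(x) = 2*(2*x^2 + 7*x - 12)/(x^2 + 6)^2; the denominator is positive wherever f is defined, so f'(x) = 0 ⇔ 4*x^2 + 14*x - 24 = 0.
  Factor: 4*x^2 + 14*x - 24 = 2*(2*x^2 + 7*x - 12); 2*x^2 + 7*x - 12 = 0 has no rational roots; quadratic formula: x = (-7 ± √145)/4.
  ⇒ x = -sqrt(145)/4 - 7/4 ≈ -4.7604, -7/4 + sqrt(145)/4 ≈ 1.2604

f''(x) = 2*(-4*x^3 - 21*x^2 + 72*x + 42)/(x^6 + 18*x^4 + 108*x^2 + 216)
Second-derivative test at each critical point:
  f''(-4.7604) = -0.0293 < 0 → local maximum
  f''(1.2604) = 0.4182 > 0 → local minimum

Critical points: x = -sqrt(145)/4 - 7/4 ≈ -4.7604 (local maximum); x = -7/4 + sqrt(145)/4 ≈ 1.2604 (local minimum)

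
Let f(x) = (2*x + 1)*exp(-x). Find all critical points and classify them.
f'(x) = (1 - 2*x)*exp(-x)

Solve f'(x) = 0:
  f'(x) = (1 - 2*x)·exp(-x) and exp(-x) > 0 for every x, so f'(x) = 0 ⇔ 1 - 2*x = 0.
  1 - 2*x = 0.
  ⇒ x = 1/2

f''(x) = (2*x - 3)*exp(-x)
Second-derivative test at each critical point:
  f''(1/2) = -1.2131 < 0 → local maximum

Critical points: x = 1/2 (local maximum)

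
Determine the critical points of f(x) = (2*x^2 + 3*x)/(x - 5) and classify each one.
f'(x) = (2*x^2 - 20*x - 15)/(x^2 - 10*x + 25)

Solve f'(x) = 0:
  f'(x) = (2*x^2 - 20*x - 15)/(x - 5)^2; the denominator is positive wherever f is defined, so f'(x) = 0 ⇔ 2*x^2 - 20*x - 15 = 0.
  2*x^2 - 20*x - 15 = 0 has no rational roots; quadratic formula: x = (20 ± √520)/4.
  ⇒ x = 5 - sqrt(130)/2 ≈ -0.7009, 5 + sqrt(130)/2 ≈ 10.7009

f''(x) = 130/(x^3 - 15*x^2 + 75*x - 125)
Second-derivative test at each critical point:
  f''(-0.7009) = -0.7016 < 0 → local maximum
  f''(10.7009) = 0.7016 > 0 → local minimum

Critical points: x = 5 - sqrt(130)/2 ≈ -0.7009 (local maximum); x = 5 + sqrt(130)/2 ≈ 10.7009 (local minimum)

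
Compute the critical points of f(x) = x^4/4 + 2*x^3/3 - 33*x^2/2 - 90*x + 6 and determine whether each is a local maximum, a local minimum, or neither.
f'(x) = x^3 + 2*x^2 - 33*x - 90

Solve f'(x) = 0:
  Factor: x^3 + 2*x^2 - 33*x - 90 = (x - 6)*(x + 3)*(x + 5) = 0.
  ⇒ x = -5, -3, 6

f''(x) = 3*x^2 + 4*x - 33
Second-derivative test at each critical point:
  f''(-5) = 22 > 0 → local minimum
  f''(-3) = -18 < 0 → local maximum
  f''(6) = 99 > 0 → local minimum

Critical points: x = -5 (local minimum); x = -3 (local maximum); x = 6 (local minimum)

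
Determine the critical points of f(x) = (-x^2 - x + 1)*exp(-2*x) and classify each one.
f'(x) = (2*x^2 - 3)*exp(-2*x)

Solve f'(x) = 0:
  f'(x) = (2*x^2 - 3)·exp(-2*x) and exp(-2*x) > 0 for every x, so f'(x) = 0 ⇔ 2*x^2 - 3 = 0.
  2*x^2 - 3 = 0 has no rational roots; quadratic formula: x = (0 ± √24)/4.
  ⇒ x = -sqrt(6)/2 ≈ -1.2247, sqrt(6)/2 ≈ 1.2247

f''(x) = 2*(-2*x^2 + 2*x + 3)*exp(-2*x)
Second-derivative test at each critical point:
  f''(-1.2247) = -56.7421 < 0 → local maximum
  f''(1.2247) = 0.4230 > 0 → local minimum

Critical points: x = -sqrt(6)/2 ≈ -1.2247 (local maximum); x = sqrt(6)/2 ≈ 1.2247 (local minimum)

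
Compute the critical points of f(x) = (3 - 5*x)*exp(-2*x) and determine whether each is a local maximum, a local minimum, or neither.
f'(x) = (10*x - 11)*exp(-2*x)

Solve f'(x) = 0:
  f'(x) = (10*x - 11)·exp(-2*x) and exp(-2*x) > 0 for every x, so f'(x) = 0 ⇔ 10*x - 11 = 0.
  10*x - 11 = 0.
  ⇒ x = 11/10

f''(x) = 4*(8 - 5*x)*exp(-2*x)
Second-derivative test at each critical point:
  f''(11/10) = 1.1080 > 0 → local minimum

Critical points: x = 11/10 (local minimum)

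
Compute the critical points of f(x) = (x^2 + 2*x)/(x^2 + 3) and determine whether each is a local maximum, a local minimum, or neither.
f'(x) = 2*(-x^2 + 3*x + 3)/(x^4 + 6*x^2 + 9)

Solve f'(x) = 0:
  f'(x) = -2*(x^2 - 3*x - 3)/(x^2 + 3)^2; the denominator is positive wherever f is defined, so f'(x) = 0 ⇔ -2*x^2 + 6*x + 6 = 0.
  Factor: -2*x^2 + 6*x + 6 = -2*(x^2 - 3*x - 3); x^2 - 3*x - 3 = 0 has no rational roots; quadratic formula: x = (3 ± √21)/2.
  ⇒ x = 3/2 - sqrt(21)/2 ≈ -0.7913, 3/2 + sqrt(21)/2 ≈ 3.7913

f''(x) = 2*(2*x^3 - 9*x^2 - 18*x + 9)/(x^6 + 9*x^4 + 27*x^2 + 27)
Second-derivative test at each critical point:
  f''(-0.7913) = 0.6970 > 0 → local minimum
  f''(3.7913) = -0.0304 < 0 → local maximum

Critical points: x = 3/2 - sqrt(21)/2 ≈ -0.7913 (local minimum); x = 3/2 + sqrt(21)/2 ≈ 3.7913 (local maximum)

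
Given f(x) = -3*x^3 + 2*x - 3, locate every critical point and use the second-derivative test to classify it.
f'(x) = 2 - 9*x^2

Solve f'(x) = 0:
  9*x^2 - 2 = 0 has no rational roots; quadratic formula: x = (0 ± √72)/18.
  ⇒ x = -sqrt(2)/3 ≈ -0.4714, sqrt(2)/3 ≈ 0.4714

f''(x) = -18*x
Second-derivative test at each critical point:
  f''(-0.4714) = 8.4853 > 0 → local minimum
  f''(0.4714) = -8.4853 < 0 → local maximum

Critical points: x = -sqrt(2)/3 ≈ -0.4714 (local minimum); x = sqrt(2)/3 ≈ 0.4714 (local maximum)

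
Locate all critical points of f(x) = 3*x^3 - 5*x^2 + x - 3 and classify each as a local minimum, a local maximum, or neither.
f'(x) = 9*x^2 - 10*x + 1

Solve f'(x) = 0:
  Factor: 9*x^2 - 10*x + 1 = (x - 1)*(9*x - 1) = 0.
  ⇒ x = 1/9, 1

f''(x) = 18*x - 10
Second-derivative test at each critical point:
  f''(1/9) = -8 < 0 → local maximum
  f''(1) = 8 > 0 → local minimum

Critical points: x = 1/9 (local maximum); x = 1 (local minimum)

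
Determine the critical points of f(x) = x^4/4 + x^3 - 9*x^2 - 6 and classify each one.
f'(x) = x*(x^2 + 3*x - 18)

Solve f'(x) = 0:
  Factor: x^3 + 3*x^2 - 18*x = x*(x - 3)*(x + 6) = 0.
  ⇒ x = -6, 0, 3

f''(x) = 3*x^2 + 6*x - 18
Second-derivative test at each critical point:
  f''(-6) = 54 > 0 → local minimum
  f''(0) = -18 < 0 → local maximum
  f''(3) = 27 > 0 → local minimum

Critical points: x = -6 (local minimum); x = 0 (local maximum); x = 3 (local minimum)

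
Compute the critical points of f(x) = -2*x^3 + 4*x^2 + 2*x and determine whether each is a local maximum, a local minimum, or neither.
f'(x) = -6*x^2 + 8*x + 2

Solve f'(x) = 0:
  Factor: -6*x^2 + 8*x + 2 = -2*(3*x^2 - 4*x - 1); 3*x^2 - 4*x - 1 = 0 has no rational roots; quadratic formula: x = (4 ± √28)/6.
  ⇒ x = 2/3 - sqrt(7)/3 ≈ -0.2153, 2/3 + sqrt(7)/3 ≈ 1.5486

f''(x) = 8 - 12*x
Second-derivative test at each critical point:
  f''(-0.2153) = 10.5830 > 0 → local minimum
  f''(1.5486) = -10.5830 < 0 → local maximum

Critical points: x = 2/3 - sqrt(7)/3 ≈ -0.2153 (local minimum); x = 2/3 + sqrt(7)/3 ≈ 1.5486 (local maximum)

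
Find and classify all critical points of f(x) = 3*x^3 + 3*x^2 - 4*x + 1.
f'(x) = 9*x^2 + 6*x - 4

Solve f'(x) = 0:
  9*x^2 + 6*x - 4 = 0 has no rational roots; quadratic formula: x = (-6 ± √180)/18.
  ⇒ x = -sqrt(5)/3 - 1/3 ≈ -1.0787, -1/3 + sqrt(5)/3 ≈ 0.4120

f''(x) = 18*x + 6
Second-derivative test at each critical point:
  f''(-1.0787) = -13.4164 < 0 → local maximum
  f''(0.4120) = 13.4164 > 0 → local minimum

Critical points: x = -sqrt(5)/3 - 1/3 ≈ -1.0787 (local maximum); x = -1/3 + sqrt(5)/3 ≈ 0.4120 (local minimum)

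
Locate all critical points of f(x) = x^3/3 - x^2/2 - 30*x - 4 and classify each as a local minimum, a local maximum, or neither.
f'(x) = x^2 - x - 30

Solve f'(x) = 0:
  Factor: x^2 - x - 30 = (x - 6)*(x + 5) = 0.
  ⇒ x = -5, 6

f''(x) = 2*x - 1
Second-derivative test at each critical point:
  f''(-5) = -11 < 0 → local maximum
  f''(6) = 11 > 0 → local minimum

Critical points: x = -5 (local maximum); x = 6 (local minimum)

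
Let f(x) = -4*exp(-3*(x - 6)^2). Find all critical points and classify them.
f'(x) = 24*(x - 6)*exp(-3*(x - 6)^2)

Solve f'(x) = 0:
  f'(x) = (24*x - 144)·exp(-3*(x - 6)^2) and exp(-3*(x - 6)^2) > 0 for every x, so f'(x) = 0 ⇔ 24*x - 144 = 0.
  Factor: 24*x - 144 = 24*(x - 6) = 0.
  ⇒ x = 6

f''(x) = 24*(1 - 6*(x - 6)^2)*exp(-3*(x - 6)^2)
Second-derivative test at each critical point:
  f''(6) = 24 > 0 → local minimum

Critical points: x = 6 (local minimum)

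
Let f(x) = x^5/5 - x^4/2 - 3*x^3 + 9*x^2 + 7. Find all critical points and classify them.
f'(x) = x*(x^3 - 2*x^2 - 9*x + 18)

Solve f'(x) = 0:
  Factor: x^4 - 2*x^3 - 9*x^2 + 18*x = x*(x - 3)*(x - 2)*(x + 3) = 0.
  ⇒ x = -3, 0, 2, 3

f''(x) = 4*x^3 - 6*x^2 - 18*x + 18
Second-derivative test at each critical point:
  f''(-3) = -90 < 0 → local maximum
  f''(0) = 18 > 0 → local minimum
  f''(2) = -10 < 0 → local maximum
  f''(3) = 18 > 0 → local minimum

Critical points: x = -3 (local maximum); x = 0 (local minimum); x = 2 (local maximum); x = 3 (local minimum)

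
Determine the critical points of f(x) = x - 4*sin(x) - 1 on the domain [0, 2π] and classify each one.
f'(x) = 1 - 4*cos(x)

Solve f'(x) = 0 on [0, 2π]:
  f'(x) = 0 ⇔ cos(x) = 1/4, i.e. x = ±arccos(1/4) + 2nπ; keep the solutions lying in [0, 2π].
  ⇒ x = acos(1/4) ≈ 1.3181, -acos(1/4) + 2*pi ≈ 4.9651

f''(x) = 4*sin(x)
Second-derivative test at each critical point:
  f''(1.3181) = 3.8730 > 0 → local minimum
  f''(4.9651) = -3.8730 < 0 → local maximum

Critical points: x = acos(1/4) ≈ 1.3181 (local minimum); x = -acos(1/4) + 2*pi ≈ 4.9651 (local maximum)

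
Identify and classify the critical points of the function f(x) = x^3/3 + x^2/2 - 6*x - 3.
f'(x) = x^2 + x - 6

Solve f'(x) = 0:
  Factor: x^2 + x - 6 = (x - 2)*(x + 3) = 0.
  ⇒ x = -3, 2

f''(x) = 2*x + 1
Second-derivative test at each critical point:
  f''(-3) = -5 < 0 → local maximum
  f''(2) = 5 > 0 → local minimum

Critical points: x = -3 (local maximum); x = 2 (local minimum)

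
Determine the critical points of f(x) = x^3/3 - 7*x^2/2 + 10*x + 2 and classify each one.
f'(x) = x^2 - 7*x + 10

Solve f'(x) = 0:
  Factor: x^2 - 7*x + 10 = (x - 5)*(x - 2) = 0.
  ⇒ x = 2, 5

f''(x) = 2*x - 7
Second-derivative test at each critical point:
  f''(2) = -3 < 0 → local maximum
  f''(5) = 3 > 0 → local minimum

Critical points: x = 2 (local maximum); x = 5 (local minimum)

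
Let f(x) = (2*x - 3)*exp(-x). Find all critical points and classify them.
f'(x) = (5 - 2*x)*exp(-x)

Solve f'(x) = 0:
  f'(x) = (5 - 2*x)·exp(-x) and exp(-x) > 0 for every x, so f'(x) = 0 ⇔ 5 - 2*x = 0.
  5 - 2*x = 0.
  ⇒ x = 5/2

f''(x) = (2*x - 7)*exp(-x)
Second-derivative test at each critical point:
  f''(5/2) = -0.1642 < 0 → local maximum

Critical points: x = 5/2 (local maximum)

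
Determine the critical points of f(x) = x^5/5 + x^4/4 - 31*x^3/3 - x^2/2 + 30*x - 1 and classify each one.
f'(x) = x^4 + x^3 - 31*x^2 - x + 30

Solve f'(x) = 0:
  Factor: x^4 + x^3 - 31*x^2 - x + 30 = (x - 5)*(x - 1)*(x + 1)*(x + 6) = 0.
  ⇒ x = -6, -1, 1, 5

f''(x) = 4*x^3 + 3*x^2 - 62*x - 1
Second-derivative test at each critical point:
  f''(-6) = -385 < 0 → local maximum
  f''(-1) = 60 > 0 → local minimum
  f''(1) = -56 < 0 → local maximum
  f''(5) = 264 > 0 → local minimum

Critical points: x = -6 (local maximum); x = -1 (local minimum); x = 1 (local maximum); x = 5 (local minimum)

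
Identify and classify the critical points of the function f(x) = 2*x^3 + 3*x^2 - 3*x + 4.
f'(x) = 6*x^2 + 6*x - 3

Solve f'(x) = 0:
  Factor: 6*x^2 + 6*x - 3 = 3*(2*x^2 + 2*x - 1); 2*x^2 + 2*x - 1 = 0 has no rational roots; quadratic formula: x = (-2 ± √12)/4.
  ⇒ x = -sqrt(3)/2 - 1/2 ≈ -1.3660, -1/2 + sqrt(3)/2 ≈ 0.3660

f''(x) = 12*x + 6
Second-derivative test at each critical point:
  f''(-1.3660) = -10.3923 < 0 → local maximum
  f''(0.3660) = 10.3923 > 0 → local minimum

Critical points: x = -sqrt(3)/2 - 1/2 ≈ -1.3660 (local maximum); x = -1/2 + sqrt(3)/2 ≈ 0.3660 (local minimum)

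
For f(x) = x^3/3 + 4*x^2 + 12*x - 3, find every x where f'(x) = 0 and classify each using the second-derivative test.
f'(x) = x^2 + 8*x + 12

Solve f'(x) = 0:
  Factor: x^2 + 8*x + 12 = (x + 2)*(x + 6) = 0.
  ⇒ x = -6, -2

f''(x) = 2*x + 8
Second-derivative test at each critical point:
  f''(-6) = -4 < 0 → local maximum
  f''(-2) = 4 > 0 → local minimum

Critical points: x = -6 (local maximum); x = -2 (local minimum)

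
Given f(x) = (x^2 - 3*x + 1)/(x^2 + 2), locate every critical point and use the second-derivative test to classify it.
f'(x) = (3*x^2 + 2*x - 6)/(x^4 + 4*x^2 + 4)

Solve f'(x) = 0:
  f'(x) = (3*x^2 + 2*x - 6)/(x^2 + 2)^2; the denominator is positive wherever f is defined, so f'(x) = 0 ⇔ 3*x^2 + 2*x - 6 = 0.
  3*x^2 + 2*x - 6 = 0 has no rational roots; quadratic formula: x = (-2 ± √76)/6.
  ⇒ x = -sqrt(19)/3 - 1/3 ≈ -1.7863, -1/3 + sqrt(19)/3 ≈ 1.1196

f''(x) = 2*(-3*x^3 - 3*x^2 + 18*x + 2)/(x^6 + 6*x^4 + 12*x^2 + 8)
Second-derivative test at each critical point:
  f''(-1.7863) = -0.3235 < 0 → local maximum
  f''(1.1196) = 0.8235 > 0 → local minimum

Critical points: x = -sqrt(19)/3 - 1/3 ≈ -1.7863 (local maximum); x = -1/3 + sqrt(19)/3 ≈ 1.1196 (local minimum)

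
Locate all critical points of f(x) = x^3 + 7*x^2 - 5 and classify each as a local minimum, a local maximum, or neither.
f'(x) = x*(3*x + 14)

Solve f'(x) = 0:
  Factor: 3*x^2 + 14*x = x*(3*x + 14) = 0.
  ⇒ x = -14/3, 0

f''(x) = 6*x + 14
Second-derivative test at each critical point:
  f''(-14/3) = -14 < 0 → local maximum
  f''(0) = 14 > 0 → local minimum

Critical points: x = -14/3 (local maximum); x = 0 (local minimum)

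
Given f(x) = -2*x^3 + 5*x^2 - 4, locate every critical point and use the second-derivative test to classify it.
f'(x) = 2*x*(5 - 3*x)

Solve f'(x) = 0:
  Factor: -6*x^2 + 10*x = -2*x*(3*x - 5) = 0.
  ⇒ x = 0, 5/3

f''(x) = 10 - 12*x
Second-derivative test at each critical point:
  f''(0) = 10 > 0 → local minimum
  f''(5/3) = -10 < 0 → local maximum

Critical points: x = 0 (local minimum); x = 5/3 (local maximum)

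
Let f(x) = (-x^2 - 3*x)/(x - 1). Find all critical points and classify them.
f'(x) = (-x^2 + 2*x + 3)/(x^2 - 2*x + 1)

Solve f'(x) = 0:
  f'(x) = -(x - 3)*(x + 1)/(x - 1)^2; the denominator is positive wherever f is defined, so f'(x) = 0 ⇔ -x^2 + 2*x + 3 = 0.
  Factor: -x^2 + 2*x + 3 = -(x - 3)*(x + 1) = 0.
  ⇒ x = -1, 3

f''(x) = -8/(x^3 - 3*x^2 + 3*x - 1)
Second-derivative test at each critical point:
  f''(-1) = 1 > 0 → local minimum
  f''(3) = -1 < 0 → local maximum

Critical points: x = -1 (local minimum); x = 3 (local maximum)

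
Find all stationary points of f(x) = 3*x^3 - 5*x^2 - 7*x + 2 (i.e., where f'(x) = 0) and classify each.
f'(x) = 9*x^2 - 10*x - 7

Solve f'(x) = 0:
  9*x^2 - 10*x - 7 = 0 has no rational roots; quadratic formula: x = (10 ± √352)/18.
  ⇒ x = 5/9 - 2*sqrt(22)/9 ≈ -0.4868, 5/9 + 2*sqrt(22)/9 ≈ 1.5979

f''(x) = 18*x - 10
Second-derivative test at each critical point:
  f''(-0.4868) = -18.7617 < 0 → local maximum
  f''(1.5979) = 18.7617 > 0 → local minimum

Critical points: x = 5/9 - 2*sqrt(22)/9 ≈ -0.4868 (local maximum); x = 5/9 + 2*sqrt(22)/9 ≈ 1.5979 (local minimum)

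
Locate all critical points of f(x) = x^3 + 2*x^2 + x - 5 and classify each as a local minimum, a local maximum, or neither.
f'(x) = 3*x^2 + 4*x + 1

Solve f'(x) = 0:
  Factor: 3*x^2 + 4*x + 1 = (x + 1)*(3*x + 1) = 0.
  ⇒ x = -1, -1/3

f''(x) = 6*x + 4
Second-derivative test at each critical point:
  f''(-1) = -2 < 0 → local maximum
  f''(-1/3) = 2 > 0 → local minimum

Critical points: x = -1 (local maximum); x = -1/3 (local minimum)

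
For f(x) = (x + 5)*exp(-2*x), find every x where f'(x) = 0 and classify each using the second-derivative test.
f'(x) = (-2*x - 9)*exp(-2*x)

Solve f'(x) = 0:
  f'(x) = (-2*x - 9)·exp(-2*x) and exp(-2*x) > 0 for every x, so f'(x) = 0 ⇔ -2*x - 9 = 0.
  -2*x - 9 = 0.
  ⇒ x = -9/2

f''(x) = 4*(x + 4)*exp(-2*x)
Second-derivative test at each critical point:
  f''(-9/2) = -16206.1679 < 0 → local maximum

Critical points: x = -9/2 (local maximum)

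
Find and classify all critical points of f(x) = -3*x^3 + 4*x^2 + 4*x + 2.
f'(x) = -9*x^2 + 8*x + 4

Solve f'(x) = 0:
  9*x^2 - 8*x - 4 = 0 has no rational roots; quadratic formula: x = (8 ± √208)/18.
  ⇒ x = 4/9 - 2*sqrt(13)/9 ≈ -0.3568, 4/9 + 2*sqrt(13)/9 ≈ 1.2457

f''(x) = 8 - 18*x
Second-derivative test at each critical point:
  f''(-0.3568) = 14.4222 > 0 → local minimum
  f''(1.2457) = -14.4222 < 0 → local maximum

Critical points: x = 4/9 - 2*sqrt(13)/9 ≈ -0.3568 (local minimum); x = 4/9 + 2*sqrt(13)/9 ≈ 1.2457 (local maximum)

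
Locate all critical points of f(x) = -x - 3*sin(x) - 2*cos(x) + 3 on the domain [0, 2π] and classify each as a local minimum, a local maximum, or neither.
f'(x) = 2*sin(x) - 3*cos(x) - 1

Solve f'(x) = 0 on [0, 2π]:
  f'(x) = 0 ⇔ 2*sin(x) - 3*cos(x) = 1. Write the left side as R·cos(x + φ) with R = √((-3)² + (-2)²) = sqrt(13), cos φ = -3*sqrt(13)/13, sin φ = -2*sqrt(13)/13; then cos(x + φ) = sqrt(13)/13. Solve for x and keep the solutions lying in [0, 2π].
  ⇒ x = atan((2 + 6*sqrt(3))/(-3 + 4*sqrt(3))) ≈ 1.2638, atan((2 - 6*sqrt(3))/(-4*sqrt(3) - 3)) + pi ≈ 3.8434

f''(x) = 3*sin(x) + 2*cos(x)
Second-derivative test at each critical point:
  f''(1.2638) = 3.4641 > 0 → local minimum
  f''(3.8434) = -3.4641 < 0 → local maximum

Critical points: x = atan((2 + 6*sqrt(3))/(-3 + 4*sqrt(3))) ≈ 1.2638 (local minimum); x = atan((2 - 6*sqrt(3))/(-4*sqrt(3) - 3)) + pi ≈ 3.8434 (local maximum)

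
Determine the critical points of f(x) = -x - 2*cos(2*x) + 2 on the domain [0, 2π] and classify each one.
f'(x) = 4*sin(2*x) - 1

Solve f'(x) = 0 on [0, 2π]:
  f'(x) = 0 ⇔ sin(2*x) = 1/4, i.e. 2*x = arcsin(1/4) + 2nπ or 2*x = π − arcsin(1/4) + 2nπ; keep the solutions lying in [0, 2π].
  ⇒ x = asin(1/4)/2 ≈ 0.1263, -asin(1/4)/2 + pi/2 ≈ 1.4445, asin(1/4)/2 + pi ≈ 3.2679, -asin(1/4)/2 + 3*pi/2 ≈ 4.5860

f''(x) = 8*cos(2*x)
Second-derivative test at each critical point:
  f''(0.1263) = 7.7460 > 0 → local minimum
  f''(1.4445) = -7.7460 < 0 → local maximum
  f''(3.2679) = 7.7460 > 0 → local minimum
  f''(4.5860) = -7.7460 < 0 → local maximum

Critical points: x = asin(1/4)/2 ≈ 0.1263 (local minimum); x = -asin(1/4)/2 + pi/2 ≈ 1.4445 (local maximum); x = asin(1/4)/2 + pi ≈ 3.2679 (local minimum); x = -asin(1/4)/2 + 3*pi/2 ≈ 4.5860 (local maximum)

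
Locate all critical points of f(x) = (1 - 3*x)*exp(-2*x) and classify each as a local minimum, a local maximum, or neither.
f'(x) = (6*x - 5)*exp(-2*x)

Solve f'(x) = 0:
  f'(x) = (6*x - 5)·exp(-2*x) and exp(-2*x) > 0 for every x, so f'(x) = 0 ⇔ 6*x - 5 = 0.
  6*x - 5 = 0.
  ⇒ x = 5/6

f''(x) = 4*(4 - 3*x)*exp(-2*x)
Second-derivative test at each critical point:
  f''(5/6) = 1.1333 > 0 → local minimum

Critical points: x = 5/6 (local minimum)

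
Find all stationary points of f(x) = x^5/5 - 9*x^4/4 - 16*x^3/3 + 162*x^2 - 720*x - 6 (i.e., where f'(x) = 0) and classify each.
f'(x) = x^4 - 9*x^3 - 16*x^2 + 324*x - 720

Solve f'(x) = 0:
  Factor: x^4 - 9*x^3 - 16*x^2 + 324*x - 720 = (x - 6)*(x - 5)*(x - 4)*(x + 6) = 0.
  ⇒ x = -6, 4, 5, 6

f''(x) = 4*x^3 - 27*x^2 - 32*x + 324
Second-derivative test at each critical point:
  f''(-6) = -1320 < 0 → local maximum
  f''(4) = 20 > 0 → local minimum
  f''(5) = -11 < 0 → local maximum
  f''(6) = 24 > 0 → local minimum

Critical points: x = -6 (local maximum); x = 4 (local minimum); x = 5 (local maximum); x = 6 (local minimum)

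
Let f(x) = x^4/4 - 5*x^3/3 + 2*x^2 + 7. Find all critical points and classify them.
f'(x) = x*(x^2 - 5*x + 4)

Solve f'(x) = 0:
  Factor: x^3 - 5*x^2 + 4*x = x*(x - 4)*(x - 1) = 0.
  ⇒ x = 0, 1, 4

f''(x) = 3*x^2 - 10*x + 4
Second-derivative test at each critical point:
  f''(0) = 4 > 0 → local minimum
  f''(1) = -3 < 0 → local maximum
  f''(4) = 12 > 0 → local minimum

Critical points: x = 0 (local minimum); x = 1 (local maximum); x = 4 (local minimum)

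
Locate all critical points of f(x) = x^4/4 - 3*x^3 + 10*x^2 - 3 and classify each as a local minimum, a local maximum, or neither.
f'(x) = x*(x^2 - 9*x + 20)

Solve f'(x) = 0:
  Factor: x^3 - 9*x^2 + 20*x = x*(x - 5)*(x - 4) = 0.
  ⇒ x = 0, 4, 5

f''(x) = 3*x^2 - 18*x + 20
Second-derivative test at each critical point:
  f''(0) = 20 > 0 → local minimum
  f''(4) = -4 < 0 → local maximum
  f''(5) = 5 > 0 → local minimum

Critical points: x = 0 (local minimum); x = 4 (local maximum); x = 5 (local minimum)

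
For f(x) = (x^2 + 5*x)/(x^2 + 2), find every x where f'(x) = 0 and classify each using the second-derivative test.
f'(x) = (-5*x^2 + 4*x + 10)/(x^4 + 4*x^2 + 4)

Solve f'(x) = 0:
  f'(x) = -(5*x^2 - 4*x - 10)/(x^2 + 2)^2; the denominator is positive wherever f is defined, so f'(x) = 0 ⇔ -5*x^2 + 4*x + 10 = 0.
  5*x^2 - 4*x - 10 = 0 has no rational roots; quadratic formula: x = (4 ± √216)/10.
  ⇒ x = 2/5 - 3*sqrt(6)/5 ≈ -1.0697, 2/5 + 3*sqrt(6)/5 ≈ 1.8697

f''(x) = 2*(5*x^3 - 6*x^2 - 30*x + 4)/(x^6 + 6*x^4 + 12*x^2 + 8)
Second-derivative test at each critical point:
  f''(-1.0697) = 1.4866 > 0 → local minimum
  f''(1.8697) = -0.4866 < 0 → local maximum

Critical points: x = 2/5 - 3*sqrt(6)/5 ≈ -1.0697 (local minimum); x = 2/5 + 3*sqrt(6)/5 ≈ 1.8697 (local maximum)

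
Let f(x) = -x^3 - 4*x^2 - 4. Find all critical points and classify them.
f'(x) = x*(-3*x - 8)

Solve f'(x) = 0:
  Factor: -3*x^2 - 8*x = -x*(3*x + 8) = 0.
  ⇒ x = -8/3, 0

f''(x) = -6*x - 8
Second-derivative test at each critical point:
  f''(-8/3) = 8 > 0 → local minimum
  f''(0) = -8 < 0 → local maximum

Critical points: x = -8/3 (local minimum); x = 0 (local maximum)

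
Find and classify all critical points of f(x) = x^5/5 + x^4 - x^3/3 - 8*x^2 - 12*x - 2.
f'(x) = x^4 + 4*x^3 - x^2 - 16*x - 12

Solve f'(x) = 0:
  Factor: x^4 + 4*x^3 - x^2 - 16*x - 12 = (x - 2)*(x + 1)*(x + 2)*(x + 3) = 0.
  ⇒ x = -3, -2, -1, 2

f''(x) = 4*x^3 + 12*x^2 - 2*x - 16
Second-derivative test at each critical point:
  f''(-3) = -10 < 0 → local maximum
  f''(-2) = 4 > 0 → local minimum
  f''(-1) = -6 < 0 → local maximum
  f''(2) = 60 > 0 → local minimum

Critical points: x = -3 (local maximum); x = -2 (local minimum); x = -1 (local maximum); x = 2 (local minimum)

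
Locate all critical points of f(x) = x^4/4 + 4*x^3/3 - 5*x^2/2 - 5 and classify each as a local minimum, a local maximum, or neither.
f'(x) = x*(x^2 + 4*x - 5)

Solve f'(x) = 0:
  Factor: x^3 + 4*x^2 - 5*x = x*(x - 1)*(x + 5) = 0.
  ⇒ x = -5, 0, 1

f''(x) = 3*x^2 + 8*x - 5
Second-derivative test at each critical point:
  f''(-5) = 30 > 0 → local minimum
  f''(0) = -5 < 0 → local maximum
  f''(1) = 6 > 0 → local minimum

Critical points: x = -5 (local minimum); x = 0 (local maximum); x = 1 (local minimum)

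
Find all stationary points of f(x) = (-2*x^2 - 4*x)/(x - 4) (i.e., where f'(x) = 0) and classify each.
f'(x) = 2*(-x^2 + 8*x + 8)/(x^2 - 8*x + 16)

Solve f'(x) = 0:
  f'(x) = -2*(x^2 - 8*x - 8)/(x - 4)^2; the denominator is positive wherever f is defined, so f'(x) = 0 ⇔ -2*x^2 + 16*x + 16 = 0.
  Factor: -2*x^2 + 16*x + 16 = -2*(x^2 - 8*x - 8); x^2 - 8*x - 8 = 0 has no rational roots; quadratic formula: x = (8 ± √96)/2.
  ⇒ x = 4 - 2*sqrt(6) ≈ -0.8990, 4 + 2*sqrt(6) ≈ 8.8990

f''(x) = -96/(x^3 - 12*x^2 + 48*x - 64)
Second-derivative test at each critical point:
  f''(-0.8990) = 0.8165 > 0 → local minimum
  f''(8.8990) = -0.8165 < 0 → local maximum

Critical points: x = 4 - 2*sqrt(6) ≈ -0.8990 (local minimum); x = 4 + 2*sqrt(6) ≈ 8.8990 (local maximum)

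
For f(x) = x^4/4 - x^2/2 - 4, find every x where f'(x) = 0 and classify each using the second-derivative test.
f'(x) = x^3 - x

Solve f'(x) = 0:
  Factor: x^3 - x = x*(x - 1)*(x + 1) = 0.
  ⇒ x = -1, 0, 1

f''(x) = 3*x^2 - 1
Second-derivative test at each critical point:
  f''(-1) = 2 > 0 → local minimum
  f''(0) = -1 < 0 → local maximum
  f''(1) = 2 > 0 → local minimum

Critical points: x = -1 (local minimum); x = 0 (local maximum); x = 1 (local minimum)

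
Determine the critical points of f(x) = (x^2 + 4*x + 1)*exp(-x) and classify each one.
f'(x) = (-x^2 - 2*x + 3)*exp(-x)

Solve f'(x) = 0:
  f'(x) = (-x^2 - 2*x + 3)·exp(-x) and exp(-x) > 0 for every x, so f'(x) = 0 ⇔ -x^2 - 2*x + 3 = 0.
  Factor: -x^2 - 2*x + 3 = -(x - 1)*(x + 3) = 0.
  ⇒ x = -3, 1

f''(x) = (x^2 - 5)*exp(-x)
Second-derivative test at each critical point:
  f''(-3) = 80.3421 > 0 → local minimum
  f''(1) = -1.4715 < 0 → local maximum

Critical points: x = -3 (local minimum); x = 1 (local maximum)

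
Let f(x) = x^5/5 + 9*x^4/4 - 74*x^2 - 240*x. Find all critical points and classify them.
f'(x) = x^4 + 9*x^3 - 148*x - 240

Solve f'(x) = 0:
  Factor: x^4 + 9*x^3 - 148*x - 240 = (x - 4)*(x + 2)*(x + 5)*(x + 6) = 0.
  ⇒ x = -6, -5, -2, 4

f''(x) = 4*x^3 + 27*x^2 - 148
Second-derivative test at each critical point:
  f''(-6) = -40 < 0 → local maximum
  f''(-5) = 27 > 0 → local minimum
  f''(-2) = -72 < 0 → local maximum
  f''(4) = 540 > 0 → local minimum

Critical points: x = -6 (local maximum); x = -5 (local minimum); x = -2 (local maximum); x = 4 (local minimum)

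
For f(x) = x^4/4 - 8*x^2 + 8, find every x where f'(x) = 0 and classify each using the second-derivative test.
f'(x) = x*(x^2 - 16)

Solve f'(x) = 0:
  Factor: x^3 - 16*x = x*(x - 4)*(x + 4) = 0.
  ⇒ x = -4, 0, 4

f''(x) = 3*x^2 - 16
Second-derivative test at each critical point:
  f''(-4) = 32 > 0 → local minimum
  f''(0) = -16 < 0 → local maximum
  f''(4) = 32 > 0 → local minimum

Critical points: x = -4 (local minimum); x = 0 (local maximum); x = 4 (local minimum)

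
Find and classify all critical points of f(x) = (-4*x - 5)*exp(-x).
f'(x) = (4*x + 1)*exp(-x)

Solve f'(x) = 0:
  f'(x) = (4*x + 1)·exp(-x) and exp(-x) > 0 for every x, so f'(x) = 0 ⇔ 4*x + 1 = 0.
  4*x + 1 = 0.
  ⇒ x = -1/4

f''(x) = (3 - 4*x)*exp(-x)
Second-derivative test at each critical point:
  f''(-1/4) = 5.1361 > 0 → local minimum

Critical points: x = -1/4 (local minimum)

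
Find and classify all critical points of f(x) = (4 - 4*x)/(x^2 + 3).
f'(x) = 4*(-x^2 + 2*x*(x - 1) - 3)/(x^2 + 3)^2

Solve f'(x) = 0:
  f'(x) = 4*(x - 3)*(x + 1)/(x^2 + 3)^2; the denominator is positive wherever f is defined, so f'(x) = 0 ⇔ 4*x^2 - 8*x - 12 = 0.
  Factor: 4*x^2 - 8*x - 12 = 4*(x - 3)*(x + 1) = 0.
  ⇒ x = -1, 3

f''(x) = 8*(4*x^2*(1 - x) + (3*x - 1)*(x^2 + 3))/(x^2 + 3)^3
Second-derivative test at each critical point:
  f''(-1) = -1 < 0 → local maximum
  f''(3) = 1/9 > 0 → local minimum

Critical points: x = -1 (local maximum); x = 3 (local minimum)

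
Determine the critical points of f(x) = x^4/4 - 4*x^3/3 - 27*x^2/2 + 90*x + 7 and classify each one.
f'(x) = x^3 - 4*x^2 - 27*x + 90

Solve f'(x) = 0:
  Factor: x^3 - 4*x^2 - 27*x + 90 = (x - 6)*(x - 3)*(x + 5) = 0.
  ⇒ x = -5, 3, 6

f''(x) = 3*x^2 - 8*x - 27
Second-derivative test at each critical point:
  f''(-5) = 88 > 0 → local minimum
  f''(3) = -24 < 0 → local maximum
  f''(6) = 33 > 0 → local minimum

Critical points: x = -5 (local minimum); x = 3 (local maximum); x = 6 (local minimum)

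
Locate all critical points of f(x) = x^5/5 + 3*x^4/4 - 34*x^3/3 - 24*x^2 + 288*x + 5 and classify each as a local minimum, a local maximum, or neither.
f'(x) = x^4 + 3*x^3 - 34*x^2 - 48*x + 288

Solve f'(x) = 0:
  Factor: x^4 + 3*x^3 - 34*x^2 - 48*x + 288 = (x - 4)*(x - 3)*(x + 4)*(x + 6) = 0.
  ⇒ x = -6, -4, 3, 4

f''(x) = 4*x^3 + 9*x^2 - 68*x - 48
Second-derivative test at each critical point:
  f''(-6) = -180 < 0 → local maximum
  f''(-4) = 112 > 0 → local minimum
  f''(3) = -63 < 0 → local maximum
  f''(4) = 80 > 0 → local minimum

Critical points: x = -6 (local maximum); x = -4 (local minimum); x = 3 (local maximum); x = 4 (local minimum)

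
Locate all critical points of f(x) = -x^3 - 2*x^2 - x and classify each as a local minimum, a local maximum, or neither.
f'(x) = -3*x^2 - 4*x - 1

Solve f'(x) = 0:
  Factor: -3*x^2 - 4*x - 1 = -(x + 1)*(3*x + 1) = 0.
  ⇒ x = -1, -1/3

f''(x) = -6*x - 4
Second-derivative test at each critical point:
  f''(-1) = 2 > 0 → local minimum
  f''(-1/3) = -2 < 0 → local maximum

Critical points: x = -1 (local minimum); x = -1/3 (local maximum)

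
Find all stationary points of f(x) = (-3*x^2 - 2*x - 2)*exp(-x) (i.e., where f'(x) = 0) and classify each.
f'(x) = x*(3*x - 4)*exp(-x)

Solve f'(x) = 0:
  f'(x) = (3*x^2 - 4*x)·exp(-x) and exp(-x) > 0 for every x, so f'(x) = 0 ⇔ 3*x^2 - 4*x = 0.
  Factor: 3*x^2 - 4*x = x*(3*x - 4) = 0.
  ⇒ x = 0, 4/3

f''(x) = (-3*x^2 + 10*x - 4)*exp(-x)
Second-derivative test at each critical point:
  f''(0) = -4 < 0 → local maximum
  f''(4/3) = 1.0544 > 0 → local minimum

Critical points: x = 0 (local maximum); x = 4/3 (local minimum)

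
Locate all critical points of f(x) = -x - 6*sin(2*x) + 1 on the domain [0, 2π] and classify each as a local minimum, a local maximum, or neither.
f'(x) = 24*sin(x)^2 - 13

Solve f'(x) = 0 on [0, 2π]:
  f'(x) = 0 ⇔ cos(2*x) = -1/12, i.e. 2*x = ±arccos(-1/12) + 2nπ; keep the solutions lying in [0, 2π].
  ⇒ x = acos(-1/12)/2 ≈ 0.8271, pi - acos(-1/12)/2 ≈ 2.3145, acos(-1/12)/2 + pi ≈ 3.9687, -acos(-1/12)/2 + 2*pi ≈ 5.4561

f''(x) = 24*sin(2*x)
Second-derivative test at each critical point:
  f''(0.8271) = 23.9165 > 0 → local minimum
  f''(2.3145) = -23.9165 < 0 → local maximum
  f''(3.9687) = 23.9165 > 0 → local minimum
  f''(5.4561) = -23.9165 < 0 → local maximum

Critical points: x = acos(-1/12)/2 ≈ 0.8271 (local minimum); x = pi - acos(-1/12)/2 ≈ 2.3145 (local maximum); x = acos(-1/12)/2 + pi ≈ 3.9687 (local minimum); x = -acos(-1/12)/2 + 2*pi ≈ 5.4561 (local maximum)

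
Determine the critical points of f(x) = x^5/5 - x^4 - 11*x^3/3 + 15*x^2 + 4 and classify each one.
f'(x) = x*(x^3 - 4*x^2 - 11*x + 30)

Solve f'(x) = 0:
  Factor: x^4 - 4*x^3 - 11*x^2 + 30*x = x*(x - 5)*(x - 2)*(x + 3) = 0.
  ⇒ x = -3, 0, 2, 5

f''(x) = 4*x^3 - 12*x^2 - 22*x + 30
Second-derivative test at each critical point:
  f''(-3) = -120 < 0 → local maximum
  f''(0) = 30 > 0 → local minimum
  f''(2) = -30 < 0 → local maximum
  f''(5) = 120 > 0 → local minimum

Critical points: x = -3 (local maximum); x = 0 (local minimum); x = 2 (local maximum); x = 5 (local minimum)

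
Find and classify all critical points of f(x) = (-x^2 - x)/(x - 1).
f'(x) = (-x^2 + 2*x + 1)/(x^2 - 2*x + 1)

Solve f'(x) = 0:
  f'(x) = -(x^2 - 2*x - 1)/(x - 1)^2; the denominator is positive wherever f is defined, so f'(x) = 0 ⇔ -x^2 + 2*x + 1 = 0.
  x^2 - 2*x - 1 = 0 has no rational roots; quadratic formula: x = (2 ± √8)/2.
  ⇒ x = 1 - sqrt(2) ≈ -0.4142, 1 + sqrt(2) ≈ 2.4142

f''(x) = -4/(x^3 - 3*x^2 + 3*x - 1)
Second-derivative test at each critical point:
  f''(-0.4142) = 1.4142 > 0 → local minimum
  f''(2.4142) = -1.4142 < 0 → local maximum

Critical points: x = 1 - sqrt(2) ≈ -0.4142 (local minimum); x = 1 + sqrt(2) ≈ 2.4142 (local maximum)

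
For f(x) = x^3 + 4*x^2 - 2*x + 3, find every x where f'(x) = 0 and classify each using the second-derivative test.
f'(x) = 3*x^2 + 8*x - 2

Solve f'(x) = 0:
  3*x^2 + 8*x - 2 = 0 has no rational roots; quadratic formula: x = (-8 ± √88)/6.
  ⇒ x = -sqrt(22)/3 - 4/3 ≈ -2.8968, -4/3 + sqrt(22)/3 ≈ 0.2301

f''(x) = 6*x + 8
Second-derivative test at each critical point:
  f''(-2.8968) = -9.3808 < 0 → local maximum
  f''(0.2301) = 9.3808 > 0 → local minimum

Critical points: x = -sqrt(22)/3 - 4/3 ≈ -2.8968 (local maximum); x = -4/3 + sqrt(22)/3 ≈ 0.2301 (local minimum)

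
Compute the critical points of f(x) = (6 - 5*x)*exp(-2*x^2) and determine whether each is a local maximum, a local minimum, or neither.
f'(x) = (4*x*(5*x - 6) - 5)*exp(-2*x^2)

Solve f'(x) = 0:
  f'(x) = (20*x^2 - 24*x - 5)·exp(-2*x^2) and exp(-2*x^2) > 0 for every x, so f'(x) = 0 ⇔ 20*x^2 - 24*x - 5 = 0.
  20*x^2 - 24*x - 5 = 0 has no rational roots; quadratic formula: x = (24 ± √976)/40.
  ⇒ x = 3/5 - sqrt(61)/10 ≈ -0.1810, 3/5 + sqrt(61)/10 ≈ 1.3810

f''(x) = 4*(4*x^2*(6 - 5*x) + 15*x - 6)*exp(-2*x^2)
Second-derivative test at each critical point:
  f''(-0.1810) = -29.2591 < 0 → local maximum
  f''(1.3810) = 0.6889 > 0 → local minimum

Critical points: x = 3/5 - sqrt(61)/10 ≈ -0.1810 (local maximum); x = 3/5 + sqrt(61)/10 ≈ 1.3810 (local minimum)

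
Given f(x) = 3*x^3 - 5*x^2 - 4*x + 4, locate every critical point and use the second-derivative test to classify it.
f'(x) = 9*x^2 - 10*x - 4

Solve f'(x) = 0:
  9*x^2 - 10*x - 4 = 0 has no rational roots; quadratic formula: x = (10 ± √244)/18.
  ⇒ x = 5/9 - sqrt(61)/9 ≈ -0.3122, 5/9 + sqrt(61)/9 ≈ 1.4234

f''(x) = 18*x - 10
Second-derivative test at each critical point:
  f''(-0.3122) = -15.6205 < 0 → local maximum
  f''(1.4234) = 15.6205 > 0 → local minimum

Critical points: x = 5/9 - sqrt(61)/9 ≈ -0.3122 (local maximum); x = 5/9 + sqrt(61)/9 ≈ 1.4234 (local minimum)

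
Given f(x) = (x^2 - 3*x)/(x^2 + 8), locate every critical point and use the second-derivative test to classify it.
f'(x) = (3*x^2 + 16*x - 24)/(x^4 + 16*x^2 + 64)

Solve f'(x) = 0:
  f'(x) = (3*x^2 + 16*x - 24)/(x^2 + 8)^2; the denominator is positive wherever f is defined, so f'(x) = 0 ⇔ 3*x^2 + 16*x - 24 = 0.
  3*x^2 + 16*x - 24 = 0 has no rational roots; quadratic formula: x = (-16 ± √544)/6.
  ⇒ x = -2*sqrt(34)/3 - 8/3 ≈ -6.5540, -8/3 + 2*sqrt(34)/3 ≈ 1.2206

f''(x) = 2*(-3*x^3 - 24*x^2 + 72*x + 64)/(x^6 + 24*x^4 + 192*x^2 + 512)
Second-derivative test at each critical point:
  f''(-6.5540) = -0.0090 < 0 → local maximum
  f''(1.2206) = 0.2590 > 0 → local minimum

Critical points: x = -2*sqrt(34)/3 - 8/3 ≈ -6.5540 (local maximum); x = -8/3 + 2*sqrt(34)/3 ≈ 1.2206 (local minimum)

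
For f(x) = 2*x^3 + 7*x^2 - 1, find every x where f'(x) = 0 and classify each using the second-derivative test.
f'(x) = 2*x*(3*x + 7)

Solve f'(x) = 0:
  Factor: 6*x^2 + 14*x = 2*x*(3*x + 7) = 0.
  ⇒ x = -7/3, 0

f''(x) = 12*x + 14
Second-derivative test at each critical point:
  f''(-7/3) = -14 < 0 → local maximum
  f''(0) = 14 > 0 → local minimum

Critical points: x = -7/3 (local maximum); x = 0 (local minimum)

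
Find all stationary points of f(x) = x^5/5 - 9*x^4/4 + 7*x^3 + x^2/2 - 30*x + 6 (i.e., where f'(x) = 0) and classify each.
f'(x) = x^4 - 9*x^3 + 21*x^2 + x - 30

Solve f'(x) = 0:
  Factor: x^4 - 9*x^3 + 21*x^2 + x - 30 = (x - 5)*(x - 3)*(x - 2)*(x + 1) = 0.
  ⇒ x = -1, 2, 3, 5

f''(x) = 4*x^3 - 27*x^2 + 42*x + 1
Second-derivative test at each critical point:
  f''(-1) = -72 < 0 → local maximum
  f''(2) = 9 > 0 → local minimum
  f''(3) = -8 < 0 → local maximum
  f''(5) = 36 > 0 → local minimum

Critical points: x = -1 (local maximum); x = 2 (local minimum); x = 3 (local maximum); x = 5 (local minimum)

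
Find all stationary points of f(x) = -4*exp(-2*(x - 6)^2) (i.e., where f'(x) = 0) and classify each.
f'(x) = 16*(x - 6)*exp(-2*(x - 6)^2)

Solve f'(x) = 0:
  f'(x) = (16*x - 96)·exp(-2*(x - 6)^2) and exp(-2*(x - 6)^2) > 0 for every x, so f'(x) = 0 ⇔ 16*x - 96 = 0.
  Factor: 16*x - 96 = 16*(x - 6) = 0.
  ⇒ x = 6

f''(x) = 16*(1 - 4*(x - 6)^2)*exp(-2*(x - 6)^2)
Second-derivative test at each critical point:
  f''(6) = 16 > 0 → local minimum

Critical points: x = 6 (local minimum)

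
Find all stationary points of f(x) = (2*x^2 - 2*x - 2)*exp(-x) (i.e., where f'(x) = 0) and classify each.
f'(x) = 2*x*(3 - x)*exp(-x)

Solve f'(x) = 0:
  f'(x) = (-2*x^2 + 6*x)·exp(-x) and exp(-x) > 0 for every x, so f'(x) = 0 ⇔ -2*x^2 + 6*x = 0.
  Factor: -2*x^2 + 6*x = -2*x*(x - 3) = 0.
  ⇒ x = 0, 3

f''(x) = 2*(x^2 - 5*x + 3)*exp(-x)
Second-derivative test at each critical point:
  f''(0) = 6 > 0 → local minimum
  f''(3) = -0.2987 < 0 → local maximum

Critical points: x = 0 (local minimum); x = 3 (local maximum)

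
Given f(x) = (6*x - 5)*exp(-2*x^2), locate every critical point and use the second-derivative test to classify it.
f'(x) = 2*(-2*x*(6*x - 5) + 3)*exp(-2*x^2)

Solve f'(x) = 0:
  f'(x) = (-24*x^2 + 20*x + 6)·exp(-2*x^2) and exp(-2*x^2) > 0 for every x, so f'(x) = 0 ⇔ -24*x^2 + 20*x + 6 = 0.
  Factor: -24*x^2 + 20*x + 6 = -2*(12*x^2 - 10*x - 3); 12*x^2 - 10*x - 3 = 0 has no rational roots; quadratic formula: x = (10 ± √244)/24.
  ⇒ x = 5/12 - sqrt(61)/12 ≈ -0.2342, 5/12 + sqrt(61)/12 ≈ 1.0675

f''(x) = 4*(4*x^2*(6*x - 5) - 18*x + 5)*exp(-2*x^2)
Second-derivative test at each critical point:
  f''(-0.2342) = 27.9955 > 0 → local minimum
  f''(1.0675) = -3.1980 < 0 → local maximum

Critical points: x = 5/12 - sqrt(61)/12 ≈ -0.2342 (local minimum); x = 5/12 + sqrt(61)/12 ≈ 1.0675 (local maximum)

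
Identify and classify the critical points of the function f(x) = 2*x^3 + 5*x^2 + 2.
f'(x) = 2*x*(3*x + 5)

Solve f'(x) = 0:
  Factor: 6*x^2 + 10*x = 2*x*(3*x + 5) = 0.
  ⇒ x = -5/3, 0

f''(x) = 12*x + 10
Second-derivative test at each critical point:
  f''(-5/3) = -10 < 0 → local maximum
  f''(0) = 10 > 0 → local minimum

Critical points: x = -5/3 (local maximum); x = 0 (local minimum)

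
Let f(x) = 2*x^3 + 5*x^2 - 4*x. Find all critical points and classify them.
f'(x) = 6*x^2 + 10*x - 4

Solve f'(x) = 0:
  Factor: 6*x^2 + 10*x - 4 = 2*(x + 2)*(3*x - 1) = 0.
  ⇒ x = -2, 1/3

f''(x) = 12*x + 10
Second-derivative test at each critical point:
  f''(-2) = -14 < 0 → local maximum
  f''(1/3) = 14 > 0 → local minimum

Critical points: x = -2 (local maximum); x = 1/3 (local minimum)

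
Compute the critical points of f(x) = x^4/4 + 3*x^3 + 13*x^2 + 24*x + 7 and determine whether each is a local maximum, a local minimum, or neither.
f'(x) = x^3 + 9*x^2 + 26*x + 24

Solve f'(x) = 0:
  Factor: x^3 + 9*x^2 + 26*x + 24 = (x + 2)*(x + 3)*(x + 4) = 0.
  ⇒ x = -4, -3, -2

f''(x) = 3*x^2 + 18*x + 26
Second-derivative test at each critical point:
  f''(-4) = 2 > 0 → local minimum
  f''(-3) = -1 < 0 → local maximum
  f''(-2) = 2 > 0 → local minimum

Critical points: x = -4 (local minimum); x = -3 (local maximum); x = -2 (local minimum)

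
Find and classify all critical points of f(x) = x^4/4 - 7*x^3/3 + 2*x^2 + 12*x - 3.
f'(x) = x^3 - 7*x^2 + 4*x + 12

Solve f'(x) = 0:
  Factor: x^3 - 7*x^2 + 4*x + 12 = (x - 6)*(x - 2)*(x + 1) = 0.
  ⇒ x = -1, 2, 6

f''(x) = 3*x^2 - 14*x + 4
Second-derivative test at each critical point:
  f''(-1) = 21 > 0 → local minimum
  f''(2) = -12 < 0 → local maximum
  f''(6) = 28 > 0 → local minimum

Critical points: x = -1 (local minimum); x = 2 (local maximum); x = 6 (local minimum)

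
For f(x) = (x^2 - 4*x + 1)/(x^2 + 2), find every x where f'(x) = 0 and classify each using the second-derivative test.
f'(x) = 2*(2*x^2 + x - 4)/(x^4 + 4*x^2 + 4)

Solve f'(x) = 0:
  f'(x) = 2*(2*x^2 + x - 4)/(x^2 + 2)^2; the denominator is positive wherever f is defined, so f'(x) = 0 ⇔ 4*x^2 + 2*x - 8 = 0.
  Factor: 4*x^2 + 2*x - 8 = 2*(2*x^2 + x - 4); 2*x^2 + x - 4 = 0 has no rational roots; quadratic formula: x = (-1 ± √33)/4.
  ⇒ x = -sqrt(33)/4 - 1/4 ≈ -1.6861, -1/4 + sqrt(33)/4 ≈ 1.1861

f''(x) = 2*(-4*x^3 - 3*x^2 + 24*x + 2)/(x^6 + 6*x^4 + 12*x^2 + 8)
Second-derivative test at each critical point:
  f''(-1.6861) = -0.4898 < 0 → local maximum
  f''(1.1861) = 0.9898 > 0 → local minimum

Critical points: x = -sqrt(33)/4 - 1/4 ≈ -1.6861 (local maximum); x = -1/4 + sqrt(33)/4 ≈ 1.1861 (local minimum)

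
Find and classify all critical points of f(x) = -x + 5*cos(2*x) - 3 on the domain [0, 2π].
f'(x) = -10*sin(2*x) - 1

Solve f'(x) = 0 on [0, 2π]:
  f'(x) = 0 ⇔ sin(2*x) = -1/10, i.e. 2*x = arcsin(-1/10) + 2nπ or 2*x = π − arcsin(-1/10) + 2nπ; keep the solutions lying in [0, 2π].
  ⇒ x = asin(1/10)/2 + pi/2 ≈ 1.6209, pi - asin(1/10)/2 ≈ 3.0915, asin(1/10)/2 + 3*pi/2 ≈ 4.7625, -asin(1/10)/2 + 2*pi ≈ 6.2331

f''(x) = -20*cos(2*x)
Second-derivative test at each critical point:
  f''(1.6209) = 19.8997 > 0 → local minimum
  f''(3.0915) = -19.8997 < 0 → local maximum
  f''(4.7625) = 19.8997 > 0 → local minimum
  f''(6.2331) = -19.8997 < 0 → local maximum

Critical points: x = asin(1/10)/2 + pi/2 ≈ 1.6209 (local minimum); x = pi - asin(1/10)/2 ≈ 3.0915 (local maximum); x = asin(1/10)/2 + 3*pi/2 ≈ 4.7625 (local minimum); x = -asin(1/10)/2 + 2*pi ≈ 6.2331 (local maximum)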